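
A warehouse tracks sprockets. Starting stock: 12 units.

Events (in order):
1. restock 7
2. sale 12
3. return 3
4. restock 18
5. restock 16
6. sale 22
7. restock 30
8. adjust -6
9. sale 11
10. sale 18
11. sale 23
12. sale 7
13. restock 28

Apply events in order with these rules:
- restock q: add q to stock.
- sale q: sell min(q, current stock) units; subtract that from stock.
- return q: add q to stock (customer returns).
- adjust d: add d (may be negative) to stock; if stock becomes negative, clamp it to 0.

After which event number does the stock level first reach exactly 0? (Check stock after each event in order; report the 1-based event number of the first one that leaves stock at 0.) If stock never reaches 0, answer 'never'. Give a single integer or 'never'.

Answer: 11

Derivation:
Processing events:
Start: stock = 12
  Event 1 (restock 7): 12 + 7 = 19
  Event 2 (sale 12): sell min(12,19)=12. stock: 19 - 12 = 7. total_sold = 12
  Event 3 (return 3): 7 + 3 = 10
  Event 4 (restock 18): 10 + 18 = 28
  Event 5 (restock 16): 28 + 16 = 44
  Event 6 (sale 22): sell min(22,44)=22. stock: 44 - 22 = 22. total_sold = 34
  Event 7 (restock 30): 22 + 30 = 52
  Event 8 (adjust -6): 52 + -6 = 46
  Event 9 (sale 11): sell min(11,46)=11. stock: 46 - 11 = 35. total_sold = 45
  Event 10 (sale 18): sell min(18,35)=18. stock: 35 - 18 = 17. total_sold = 63
  Event 11 (sale 23): sell min(23,17)=17. stock: 17 - 17 = 0. total_sold = 80
  Event 12 (sale 7): sell min(7,0)=0. stock: 0 - 0 = 0. total_sold = 80
  Event 13 (restock 28): 0 + 28 = 28
Final: stock = 28, total_sold = 80

First zero at event 11.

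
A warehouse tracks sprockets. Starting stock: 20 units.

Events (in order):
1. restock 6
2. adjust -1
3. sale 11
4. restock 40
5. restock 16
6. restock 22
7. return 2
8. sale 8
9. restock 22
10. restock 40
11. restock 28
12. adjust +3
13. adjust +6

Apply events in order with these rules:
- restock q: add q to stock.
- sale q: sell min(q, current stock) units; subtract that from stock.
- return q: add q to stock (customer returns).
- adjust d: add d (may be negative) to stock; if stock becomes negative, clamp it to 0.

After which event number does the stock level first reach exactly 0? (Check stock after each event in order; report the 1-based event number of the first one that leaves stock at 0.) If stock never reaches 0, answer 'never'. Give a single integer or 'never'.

Answer: never

Derivation:
Processing events:
Start: stock = 20
  Event 1 (restock 6): 20 + 6 = 26
  Event 2 (adjust -1): 26 + -1 = 25
  Event 3 (sale 11): sell min(11,25)=11. stock: 25 - 11 = 14. total_sold = 11
  Event 4 (restock 40): 14 + 40 = 54
  Event 5 (restock 16): 54 + 16 = 70
  Event 6 (restock 22): 70 + 22 = 92
  Event 7 (return 2): 92 + 2 = 94
  Event 8 (sale 8): sell min(8,94)=8. stock: 94 - 8 = 86. total_sold = 19
  Event 9 (restock 22): 86 + 22 = 108
  Event 10 (restock 40): 108 + 40 = 148
  Event 11 (restock 28): 148 + 28 = 176
  Event 12 (adjust +3): 176 + 3 = 179
  Event 13 (adjust +6): 179 + 6 = 185
Final: stock = 185, total_sold = 19

Stock never reaches 0.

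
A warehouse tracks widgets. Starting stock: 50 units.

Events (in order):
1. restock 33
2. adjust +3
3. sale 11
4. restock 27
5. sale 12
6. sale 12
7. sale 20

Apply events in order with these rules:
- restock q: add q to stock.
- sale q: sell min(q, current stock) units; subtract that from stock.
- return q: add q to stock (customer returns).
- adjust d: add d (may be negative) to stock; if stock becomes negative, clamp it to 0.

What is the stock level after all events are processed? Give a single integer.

Answer: 58

Derivation:
Processing events:
Start: stock = 50
  Event 1 (restock 33): 50 + 33 = 83
  Event 2 (adjust +3): 83 + 3 = 86
  Event 3 (sale 11): sell min(11,86)=11. stock: 86 - 11 = 75. total_sold = 11
  Event 4 (restock 27): 75 + 27 = 102
  Event 5 (sale 12): sell min(12,102)=12. stock: 102 - 12 = 90. total_sold = 23
  Event 6 (sale 12): sell min(12,90)=12. stock: 90 - 12 = 78. total_sold = 35
  Event 7 (sale 20): sell min(20,78)=20. stock: 78 - 20 = 58. total_sold = 55
Final: stock = 58, total_sold = 55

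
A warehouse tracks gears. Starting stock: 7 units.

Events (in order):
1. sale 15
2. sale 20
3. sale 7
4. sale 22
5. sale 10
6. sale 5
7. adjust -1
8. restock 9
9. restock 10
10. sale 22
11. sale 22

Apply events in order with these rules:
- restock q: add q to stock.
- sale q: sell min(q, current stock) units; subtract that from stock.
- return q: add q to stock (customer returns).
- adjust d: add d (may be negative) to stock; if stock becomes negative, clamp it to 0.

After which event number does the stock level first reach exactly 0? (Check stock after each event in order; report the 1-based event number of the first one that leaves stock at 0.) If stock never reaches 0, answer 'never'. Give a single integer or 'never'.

Answer: 1

Derivation:
Processing events:
Start: stock = 7
  Event 1 (sale 15): sell min(15,7)=7. stock: 7 - 7 = 0. total_sold = 7
  Event 2 (sale 20): sell min(20,0)=0. stock: 0 - 0 = 0. total_sold = 7
  Event 3 (sale 7): sell min(7,0)=0. stock: 0 - 0 = 0. total_sold = 7
  Event 4 (sale 22): sell min(22,0)=0. stock: 0 - 0 = 0. total_sold = 7
  Event 5 (sale 10): sell min(10,0)=0. stock: 0 - 0 = 0. total_sold = 7
  Event 6 (sale 5): sell min(5,0)=0. stock: 0 - 0 = 0. total_sold = 7
  Event 7 (adjust -1): 0 + -1 = 0 (clamped to 0)
  Event 8 (restock 9): 0 + 9 = 9
  Event 9 (restock 10): 9 + 10 = 19
  Event 10 (sale 22): sell min(22,19)=19. stock: 19 - 19 = 0. total_sold = 26
  Event 11 (sale 22): sell min(22,0)=0. stock: 0 - 0 = 0. total_sold = 26
Final: stock = 0, total_sold = 26

First zero at event 1.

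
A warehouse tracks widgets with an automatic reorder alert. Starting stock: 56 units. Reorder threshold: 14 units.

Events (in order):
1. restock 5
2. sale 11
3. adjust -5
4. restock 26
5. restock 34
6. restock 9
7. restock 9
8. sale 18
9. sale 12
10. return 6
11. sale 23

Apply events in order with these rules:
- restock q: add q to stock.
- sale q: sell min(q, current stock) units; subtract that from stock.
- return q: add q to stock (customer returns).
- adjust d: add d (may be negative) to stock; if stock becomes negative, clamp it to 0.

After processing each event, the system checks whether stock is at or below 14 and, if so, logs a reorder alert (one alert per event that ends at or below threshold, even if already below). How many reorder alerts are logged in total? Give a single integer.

Processing events:
Start: stock = 56
  Event 1 (restock 5): 56 + 5 = 61
  Event 2 (sale 11): sell min(11,61)=11. stock: 61 - 11 = 50. total_sold = 11
  Event 3 (adjust -5): 50 + -5 = 45
  Event 4 (restock 26): 45 + 26 = 71
  Event 5 (restock 34): 71 + 34 = 105
  Event 6 (restock 9): 105 + 9 = 114
  Event 7 (restock 9): 114 + 9 = 123
  Event 8 (sale 18): sell min(18,123)=18. stock: 123 - 18 = 105. total_sold = 29
  Event 9 (sale 12): sell min(12,105)=12. stock: 105 - 12 = 93. total_sold = 41
  Event 10 (return 6): 93 + 6 = 99
  Event 11 (sale 23): sell min(23,99)=23. stock: 99 - 23 = 76. total_sold = 64
Final: stock = 76, total_sold = 64

Checking against threshold 14:
  After event 1: stock=61 > 14
  After event 2: stock=50 > 14
  After event 3: stock=45 > 14
  After event 4: stock=71 > 14
  After event 5: stock=105 > 14
  After event 6: stock=114 > 14
  After event 7: stock=123 > 14
  After event 8: stock=105 > 14
  After event 9: stock=93 > 14
  After event 10: stock=99 > 14
  After event 11: stock=76 > 14
Alert events: []. Count = 0

Answer: 0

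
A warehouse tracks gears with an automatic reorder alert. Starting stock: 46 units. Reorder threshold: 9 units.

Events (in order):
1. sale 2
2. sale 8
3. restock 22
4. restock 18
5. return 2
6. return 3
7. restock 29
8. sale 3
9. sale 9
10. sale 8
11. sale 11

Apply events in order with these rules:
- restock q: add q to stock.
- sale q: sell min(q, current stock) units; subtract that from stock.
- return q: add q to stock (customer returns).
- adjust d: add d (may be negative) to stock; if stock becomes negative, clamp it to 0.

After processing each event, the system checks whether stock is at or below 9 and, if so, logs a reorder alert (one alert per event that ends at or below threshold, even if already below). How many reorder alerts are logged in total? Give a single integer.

Answer: 0

Derivation:
Processing events:
Start: stock = 46
  Event 1 (sale 2): sell min(2,46)=2. stock: 46 - 2 = 44. total_sold = 2
  Event 2 (sale 8): sell min(8,44)=8. stock: 44 - 8 = 36. total_sold = 10
  Event 3 (restock 22): 36 + 22 = 58
  Event 4 (restock 18): 58 + 18 = 76
  Event 5 (return 2): 76 + 2 = 78
  Event 6 (return 3): 78 + 3 = 81
  Event 7 (restock 29): 81 + 29 = 110
  Event 8 (sale 3): sell min(3,110)=3. stock: 110 - 3 = 107. total_sold = 13
  Event 9 (sale 9): sell min(9,107)=9. stock: 107 - 9 = 98. total_sold = 22
  Event 10 (sale 8): sell min(8,98)=8. stock: 98 - 8 = 90. total_sold = 30
  Event 11 (sale 11): sell min(11,90)=11. stock: 90 - 11 = 79. total_sold = 41
Final: stock = 79, total_sold = 41

Checking against threshold 9:
  After event 1: stock=44 > 9
  After event 2: stock=36 > 9
  After event 3: stock=58 > 9
  After event 4: stock=76 > 9
  After event 5: stock=78 > 9
  After event 6: stock=81 > 9
  After event 7: stock=110 > 9
  After event 8: stock=107 > 9
  After event 9: stock=98 > 9
  After event 10: stock=90 > 9
  After event 11: stock=79 > 9
Alert events: []. Count = 0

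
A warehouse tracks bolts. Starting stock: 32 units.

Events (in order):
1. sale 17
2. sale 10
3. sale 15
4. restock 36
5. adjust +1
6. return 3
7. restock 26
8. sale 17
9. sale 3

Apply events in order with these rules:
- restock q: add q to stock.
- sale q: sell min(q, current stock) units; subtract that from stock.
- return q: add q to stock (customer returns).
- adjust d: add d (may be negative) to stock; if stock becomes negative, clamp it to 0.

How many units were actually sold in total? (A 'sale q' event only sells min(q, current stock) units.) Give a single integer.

Answer: 52

Derivation:
Processing events:
Start: stock = 32
  Event 1 (sale 17): sell min(17,32)=17. stock: 32 - 17 = 15. total_sold = 17
  Event 2 (sale 10): sell min(10,15)=10. stock: 15 - 10 = 5. total_sold = 27
  Event 3 (sale 15): sell min(15,5)=5. stock: 5 - 5 = 0. total_sold = 32
  Event 4 (restock 36): 0 + 36 = 36
  Event 5 (adjust +1): 36 + 1 = 37
  Event 6 (return 3): 37 + 3 = 40
  Event 7 (restock 26): 40 + 26 = 66
  Event 8 (sale 17): sell min(17,66)=17. stock: 66 - 17 = 49. total_sold = 49
  Event 9 (sale 3): sell min(3,49)=3. stock: 49 - 3 = 46. total_sold = 52
Final: stock = 46, total_sold = 52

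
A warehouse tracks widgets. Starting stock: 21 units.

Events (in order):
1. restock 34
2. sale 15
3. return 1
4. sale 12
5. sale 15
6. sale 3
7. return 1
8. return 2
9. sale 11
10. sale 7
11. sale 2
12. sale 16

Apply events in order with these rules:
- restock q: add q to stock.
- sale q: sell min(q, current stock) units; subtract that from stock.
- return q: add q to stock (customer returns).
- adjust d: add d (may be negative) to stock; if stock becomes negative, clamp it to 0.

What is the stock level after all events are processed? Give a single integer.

Processing events:
Start: stock = 21
  Event 1 (restock 34): 21 + 34 = 55
  Event 2 (sale 15): sell min(15,55)=15. stock: 55 - 15 = 40. total_sold = 15
  Event 3 (return 1): 40 + 1 = 41
  Event 4 (sale 12): sell min(12,41)=12. stock: 41 - 12 = 29. total_sold = 27
  Event 5 (sale 15): sell min(15,29)=15. stock: 29 - 15 = 14. total_sold = 42
  Event 6 (sale 3): sell min(3,14)=3. stock: 14 - 3 = 11. total_sold = 45
  Event 7 (return 1): 11 + 1 = 12
  Event 8 (return 2): 12 + 2 = 14
  Event 9 (sale 11): sell min(11,14)=11. stock: 14 - 11 = 3. total_sold = 56
  Event 10 (sale 7): sell min(7,3)=3. stock: 3 - 3 = 0. total_sold = 59
  Event 11 (sale 2): sell min(2,0)=0. stock: 0 - 0 = 0. total_sold = 59
  Event 12 (sale 16): sell min(16,0)=0. stock: 0 - 0 = 0. total_sold = 59
Final: stock = 0, total_sold = 59

Answer: 0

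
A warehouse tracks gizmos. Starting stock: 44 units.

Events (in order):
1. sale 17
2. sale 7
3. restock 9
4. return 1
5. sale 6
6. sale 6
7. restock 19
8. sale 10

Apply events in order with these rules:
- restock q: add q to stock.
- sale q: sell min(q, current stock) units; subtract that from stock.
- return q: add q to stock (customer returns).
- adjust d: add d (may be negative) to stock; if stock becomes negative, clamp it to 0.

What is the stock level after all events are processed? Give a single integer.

Processing events:
Start: stock = 44
  Event 1 (sale 17): sell min(17,44)=17. stock: 44 - 17 = 27. total_sold = 17
  Event 2 (sale 7): sell min(7,27)=7. stock: 27 - 7 = 20. total_sold = 24
  Event 3 (restock 9): 20 + 9 = 29
  Event 4 (return 1): 29 + 1 = 30
  Event 5 (sale 6): sell min(6,30)=6. stock: 30 - 6 = 24. total_sold = 30
  Event 6 (sale 6): sell min(6,24)=6. stock: 24 - 6 = 18. total_sold = 36
  Event 7 (restock 19): 18 + 19 = 37
  Event 8 (sale 10): sell min(10,37)=10. stock: 37 - 10 = 27. total_sold = 46
Final: stock = 27, total_sold = 46

Answer: 27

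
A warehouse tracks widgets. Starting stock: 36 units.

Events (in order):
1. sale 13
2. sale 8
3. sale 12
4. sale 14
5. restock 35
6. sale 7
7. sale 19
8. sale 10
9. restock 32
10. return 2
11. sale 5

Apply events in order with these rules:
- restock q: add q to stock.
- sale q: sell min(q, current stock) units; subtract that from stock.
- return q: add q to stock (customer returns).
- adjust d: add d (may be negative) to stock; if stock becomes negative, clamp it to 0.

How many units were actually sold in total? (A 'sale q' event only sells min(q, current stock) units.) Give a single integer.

Processing events:
Start: stock = 36
  Event 1 (sale 13): sell min(13,36)=13. stock: 36 - 13 = 23. total_sold = 13
  Event 2 (sale 8): sell min(8,23)=8. stock: 23 - 8 = 15. total_sold = 21
  Event 3 (sale 12): sell min(12,15)=12. stock: 15 - 12 = 3. total_sold = 33
  Event 4 (sale 14): sell min(14,3)=3. stock: 3 - 3 = 0. total_sold = 36
  Event 5 (restock 35): 0 + 35 = 35
  Event 6 (sale 7): sell min(7,35)=7. stock: 35 - 7 = 28. total_sold = 43
  Event 7 (sale 19): sell min(19,28)=19. stock: 28 - 19 = 9. total_sold = 62
  Event 8 (sale 10): sell min(10,9)=9. stock: 9 - 9 = 0. total_sold = 71
  Event 9 (restock 32): 0 + 32 = 32
  Event 10 (return 2): 32 + 2 = 34
  Event 11 (sale 5): sell min(5,34)=5. stock: 34 - 5 = 29. total_sold = 76
Final: stock = 29, total_sold = 76

Answer: 76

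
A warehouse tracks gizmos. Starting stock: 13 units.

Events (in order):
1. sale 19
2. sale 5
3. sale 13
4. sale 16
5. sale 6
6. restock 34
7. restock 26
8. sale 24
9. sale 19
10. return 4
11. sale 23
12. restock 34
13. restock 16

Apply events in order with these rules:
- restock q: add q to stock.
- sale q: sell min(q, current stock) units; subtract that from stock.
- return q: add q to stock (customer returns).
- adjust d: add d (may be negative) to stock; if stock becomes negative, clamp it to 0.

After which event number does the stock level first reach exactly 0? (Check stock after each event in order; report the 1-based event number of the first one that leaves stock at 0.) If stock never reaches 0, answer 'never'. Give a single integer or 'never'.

Processing events:
Start: stock = 13
  Event 1 (sale 19): sell min(19,13)=13. stock: 13 - 13 = 0. total_sold = 13
  Event 2 (sale 5): sell min(5,0)=0. stock: 0 - 0 = 0. total_sold = 13
  Event 3 (sale 13): sell min(13,0)=0. stock: 0 - 0 = 0. total_sold = 13
  Event 4 (sale 16): sell min(16,0)=0. stock: 0 - 0 = 0. total_sold = 13
  Event 5 (sale 6): sell min(6,0)=0. stock: 0 - 0 = 0. total_sold = 13
  Event 6 (restock 34): 0 + 34 = 34
  Event 7 (restock 26): 34 + 26 = 60
  Event 8 (sale 24): sell min(24,60)=24. stock: 60 - 24 = 36. total_sold = 37
  Event 9 (sale 19): sell min(19,36)=19. stock: 36 - 19 = 17. total_sold = 56
  Event 10 (return 4): 17 + 4 = 21
  Event 11 (sale 23): sell min(23,21)=21. stock: 21 - 21 = 0. total_sold = 77
  Event 12 (restock 34): 0 + 34 = 34
  Event 13 (restock 16): 34 + 16 = 50
Final: stock = 50, total_sold = 77

First zero at event 1.

Answer: 1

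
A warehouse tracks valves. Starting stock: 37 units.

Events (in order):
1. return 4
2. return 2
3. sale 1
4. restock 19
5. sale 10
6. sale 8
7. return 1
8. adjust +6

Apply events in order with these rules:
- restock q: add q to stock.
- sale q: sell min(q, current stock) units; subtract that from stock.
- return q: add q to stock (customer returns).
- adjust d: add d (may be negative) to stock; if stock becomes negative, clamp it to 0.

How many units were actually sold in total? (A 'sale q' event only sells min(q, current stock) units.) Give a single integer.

Processing events:
Start: stock = 37
  Event 1 (return 4): 37 + 4 = 41
  Event 2 (return 2): 41 + 2 = 43
  Event 3 (sale 1): sell min(1,43)=1. stock: 43 - 1 = 42. total_sold = 1
  Event 4 (restock 19): 42 + 19 = 61
  Event 5 (sale 10): sell min(10,61)=10. stock: 61 - 10 = 51. total_sold = 11
  Event 6 (sale 8): sell min(8,51)=8. stock: 51 - 8 = 43. total_sold = 19
  Event 7 (return 1): 43 + 1 = 44
  Event 8 (adjust +6): 44 + 6 = 50
Final: stock = 50, total_sold = 19

Answer: 19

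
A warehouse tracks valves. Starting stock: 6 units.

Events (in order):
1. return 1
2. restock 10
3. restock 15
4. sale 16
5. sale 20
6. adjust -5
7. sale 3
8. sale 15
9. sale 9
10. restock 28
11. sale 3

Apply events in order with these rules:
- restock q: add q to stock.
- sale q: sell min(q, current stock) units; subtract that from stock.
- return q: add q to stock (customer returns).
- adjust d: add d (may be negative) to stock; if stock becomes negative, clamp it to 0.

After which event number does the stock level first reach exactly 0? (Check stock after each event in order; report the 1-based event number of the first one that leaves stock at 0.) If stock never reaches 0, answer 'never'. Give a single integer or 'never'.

Processing events:
Start: stock = 6
  Event 1 (return 1): 6 + 1 = 7
  Event 2 (restock 10): 7 + 10 = 17
  Event 3 (restock 15): 17 + 15 = 32
  Event 4 (sale 16): sell min(16,32)=16. stock: 32 - 16 = 16. total_sold = 16
  Event 5 (sale 20): sell min(20,16)=16. stock: 16 - 16 = 0. total_sold = 32
  Event 6 (adjust -5): 0 + -5 = 0 (clamped to 0)
  Event 7 (sale 3): sell min(3,0)=0. stock: 0 - 0 = 0. total_sold = 32
  Event 8 (sale 15): sell min(15,0)=0. stock: 0 - 0 = 0. total_sold = 32
  Event 9 (sale 9): sell min(9,0)=0. stock: 0 - 0 = 0. total_sold = 32
  Event 10 (restock 28): 0 + 28 = 28
  Event 11 (sale 3): sell min(3,28)=3. stock: 28 - 3 = 25. total_sold = 35
Final: stock = 25, total_sold = 35

First zero at event 5.

Answer: 5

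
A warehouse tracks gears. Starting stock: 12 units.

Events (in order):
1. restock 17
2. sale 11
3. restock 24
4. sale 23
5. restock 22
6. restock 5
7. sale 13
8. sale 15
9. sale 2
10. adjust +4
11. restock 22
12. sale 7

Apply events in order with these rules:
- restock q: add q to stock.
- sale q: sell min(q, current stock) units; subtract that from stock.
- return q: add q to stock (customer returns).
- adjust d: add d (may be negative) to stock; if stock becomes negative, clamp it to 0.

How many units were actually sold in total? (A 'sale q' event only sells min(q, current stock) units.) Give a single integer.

Answer: 71

Derivation:
Processing events:
Start: stock = 12
  Event 1 (restock 17): 12 + 17 = 29
  Event 2 (sale 11): sell min(11,29)=11. stock: 29 - 11 = 18. total_sold = 11
  Event 3 (restock 24): 18 + 24 = 42
  Event 4 (sale 23): sell min(23,42)=23. stock: 42 - 23 = 19. total_sold = 34
  Event 5 (restock 22): 19 + 22 = 41
  Event 6 (restock 5): 41 + 5 = 46
  Event 7 (sale 13): sell min(13,46)=13. stock: 46 - 13 = 33. total_sold = 47
  Event 8 (sale 15): sell min(15,33)=15. stock: 33 - 15 = 18. total_sold = 62
  Event 9 (sale 2): sell min(2,18)=2. stock: 18 - 2 = 16. total_sold = 64
  Event 10 (adjust +4): 16 + 4 = 20
  Event 11 (restock 22): 20 + 22 = 42
  Event 12 (sale 7): sell min(7,42)=7. stock: 42 - 7 = 35. total_sold = 71
Final: stock = 35, total_sold = 71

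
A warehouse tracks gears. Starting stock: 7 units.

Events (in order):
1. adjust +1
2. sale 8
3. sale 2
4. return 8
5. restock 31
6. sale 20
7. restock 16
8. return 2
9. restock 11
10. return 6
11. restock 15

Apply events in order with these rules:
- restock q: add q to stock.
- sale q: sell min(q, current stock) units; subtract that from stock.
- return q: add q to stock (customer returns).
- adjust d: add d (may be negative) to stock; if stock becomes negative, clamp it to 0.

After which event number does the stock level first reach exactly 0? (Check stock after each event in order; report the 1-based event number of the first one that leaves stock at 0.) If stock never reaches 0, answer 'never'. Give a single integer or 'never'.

Answer: 2

Derivation:
Processing events:
Start: stock = 7
  Event 1 (adjust +1): 7 + 1 = 8
  Event 2 (sale 8): sell min(8,8)=8. stock: 8 - 8 = 0. total_sold = 8
  Event 3 (sale 2): sell min(2,0)=0. stock: 0 - 0 = 0. total_sold = 8
  Event 4 (return 8): 0 + 8 = 8
  Event 5 (restock 31): 8 + 31 = 39
  Event 6 (sale 20): sell min(20,39)=20. stock: 39 - 20 = 19. total_sold = 28
  Event 7 (restock 16): 19 + 16 = 35
  Event 8 (return 2): 35 + 2 = 37
  Event 9 (restock 11): 37 + 11 = 48
  Event 10 (return 6): 48 + 6 = 54
  Event 11 (restock 15): 54 + 15 = 69
Final: stock = 69, total_sold = 28

First zero at event 2.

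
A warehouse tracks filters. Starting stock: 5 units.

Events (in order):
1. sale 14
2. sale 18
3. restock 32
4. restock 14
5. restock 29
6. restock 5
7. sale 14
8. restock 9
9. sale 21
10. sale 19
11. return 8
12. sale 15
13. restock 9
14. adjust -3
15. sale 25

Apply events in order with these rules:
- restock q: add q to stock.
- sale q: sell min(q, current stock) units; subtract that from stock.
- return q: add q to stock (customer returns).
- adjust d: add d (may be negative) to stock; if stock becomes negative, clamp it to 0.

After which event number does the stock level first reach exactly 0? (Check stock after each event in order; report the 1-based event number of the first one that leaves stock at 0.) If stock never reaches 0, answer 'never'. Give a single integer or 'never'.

Answer: 1

Derivation:
Processing events:
Start: stock = 5
  Event 1 (sale 14): sell min(14,5)=5. stock: 5 - 5 = 0. total_sold = 5
  Event 2 (sale 18): sell min(18,0)=0. stock: 0 - 0 = 0. total_sold = 5
  Event 3 (restock 32): 0 + 32 = 32
  Event 4 (restock 14): 32 + 14 = 46
  Event 5 (restock 29): 46 + 29 = 75
  Event 6 (restock 5): 75 + 5 = 80
  Event 7 (sale 14): sell min(14,80)=14. stock: 80 - 14 = 66. total_sold = 19
  Event 8 (restock 9): 66 + 9 = 75
  Event 9 (sale 21): sell min(21,75)=21. stock: 75 - 21 = 54. total_sold = 40
  Event 10 (sale 19): sell min(19,54)=19. stock: 54 - 19 = 35. total_sold = 59
  Event 11 (return 8): 35 + 8 = 43
  Event 12 (sale 15): sell min(15,43)=15. stock: 43 - 15 = 28. total_sold = 74
  Event 13 (restock 9): 28 + 9 = 37
  Event 14 (adjust -3): 37 + -3 = 34
  Event 15 (sale 25): sell min(25,34)=25. stock: 34 - 25 = 9. total_sold = 99
Final: stock = 9, total_sold = 99

First zero at event 1.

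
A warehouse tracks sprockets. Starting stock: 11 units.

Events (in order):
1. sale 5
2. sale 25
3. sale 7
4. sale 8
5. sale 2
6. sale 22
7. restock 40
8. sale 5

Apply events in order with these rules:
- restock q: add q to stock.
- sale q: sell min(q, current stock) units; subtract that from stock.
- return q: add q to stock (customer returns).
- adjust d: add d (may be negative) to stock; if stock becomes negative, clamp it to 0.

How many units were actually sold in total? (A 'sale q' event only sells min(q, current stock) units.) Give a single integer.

Processing events:
Start: stock = 11
  Event 1 (sale 5): sell min(5,11)=5. stock: 11 - 5 = 6. total_sold = 5
  Event 2 (sale 25): sell min(25,6)=6. stock: 6 - 6 = 0. total_sold = 11
  Event 3 (sale 7): sell min(7,0)=0. stock: 0 - 0 = 0. total_sold = 11
  Event 4 (sale 8): sell min(8,0)=0. stock: 0 - 0 = 0. total_sold = 11
  Event 5 (sale 2): sell min(2,0)=0. stock: 0 - 0 = 0. total_sold = 11
  Event 6 (sale 22): sell min(22,0)=0. stock: 0 - 0 = 0. total_sold = 11
  Event 7 (restock 40): 0 + 40 = 40
  Event 8 (sale 5): sell min(5,40)=5. stock: 40 - 5 = 35. total_sold = 16
Final: stock = 35, total_sold = 16

Answer: 16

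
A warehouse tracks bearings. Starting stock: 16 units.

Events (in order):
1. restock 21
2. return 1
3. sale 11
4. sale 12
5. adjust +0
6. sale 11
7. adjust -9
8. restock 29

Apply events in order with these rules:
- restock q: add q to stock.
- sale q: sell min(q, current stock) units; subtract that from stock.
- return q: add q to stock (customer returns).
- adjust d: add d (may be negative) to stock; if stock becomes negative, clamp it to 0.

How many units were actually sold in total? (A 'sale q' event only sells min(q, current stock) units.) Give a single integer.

Processing events:
Start: stock = 16
  Event 1 (restock 21): 16 + 21 = 37
  Event 2 (return 1): 37 + 1 = 38
  Event 3 (sale 11): sell min(11,38)=11. stock: 38 - 11 = 27. total_sold = 11
  Event 4 (sale 12): sell min(12,27)=12. stock: 27 - 12 = 15. total_sold = 23
  Event 5 (adjust +0): 15 + 0 = 15
  Event 6 (sale 11): sell min(11,15)=11. stock: 15 - 11 = 4. total_sold = 34
  Event 7 (adjust -9): 4 + -9 = 0 (clamped to 0)
  Event 8 (restock 29): 0 + 29 = 29
Final: stock = 29, total_sold = 34

Answer: 34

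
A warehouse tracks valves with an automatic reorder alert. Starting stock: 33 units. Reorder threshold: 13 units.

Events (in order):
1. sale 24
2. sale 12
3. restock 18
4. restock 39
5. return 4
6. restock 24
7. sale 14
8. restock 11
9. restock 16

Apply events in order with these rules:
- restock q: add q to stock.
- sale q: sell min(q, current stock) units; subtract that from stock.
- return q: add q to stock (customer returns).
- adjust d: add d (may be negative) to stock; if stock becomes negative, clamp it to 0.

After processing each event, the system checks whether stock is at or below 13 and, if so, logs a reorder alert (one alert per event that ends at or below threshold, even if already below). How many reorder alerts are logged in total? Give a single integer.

Answer: 2

Derivation:
Processing events:
Start: stock = 33
  Event 1 (sale 24): sell min(24,33)=24. stock: 33 - 24 = 9. total_sold = 24
  Event 2 (sale 12): sell min(12,9)=9. stock: 9 - 9 = 0. total_sold = 33
  Event 3 (restock 18): 0 + 18 = 18
  Event 4 (restock 39): 18 + 39 = 57
  Event 5 (return 4): 57 + 4 = 61
  Event 6 (restock 24): 61 + 24 = 85
  Event 7 (sale 14): sell min(14,85)=14. stock: 85 - 14 = 71. total_sold = 47
  Event 8 (restock 11): 71 + 11 = 82
  Event 9 (restock 16): 82 + 16 = 98
Final: stock = 98, total_sold = 47

Checking against threshold 13:
  After event 1: stock=9 <= 13 -> ALERT
  After event 2: stock=0 <= 13 -> ALERT
  After event 3: stock=18 > 13
  After event 4: stock=57 > 13
  After event 5: stock=61 > 13
  After event 6: stock=85 > 13
  After event 7: stock=71 > 13
  After event 8: stock=82 > 13
  After event 9: stock=98 > 13
Alert events: [1, 2]. Count = 2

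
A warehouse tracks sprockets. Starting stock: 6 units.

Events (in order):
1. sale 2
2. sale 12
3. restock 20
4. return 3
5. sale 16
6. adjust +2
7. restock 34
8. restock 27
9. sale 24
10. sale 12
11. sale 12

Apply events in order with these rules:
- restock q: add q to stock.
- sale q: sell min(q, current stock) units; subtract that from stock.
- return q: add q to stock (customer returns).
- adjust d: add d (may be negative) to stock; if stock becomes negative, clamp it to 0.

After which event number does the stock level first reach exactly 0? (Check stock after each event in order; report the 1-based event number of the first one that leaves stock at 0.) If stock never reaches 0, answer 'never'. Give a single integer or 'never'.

Processing events:
Start: stock = 6
  Event 1 (sale 2): sell min(2,6)=2. stock: 6 - 2 = 4. total_sold = 2
  Event 2 (sale 12): sell min(12,4)=4. stock: 4 - 4 = 0. total_sold = 6
  Event 3 (restock 20): 0 + 20 = 20
  Event 4 (return 3): 20 + 3 = 23
  Event 5 (sale 16): sell min(16,23)=16. stock: 23 - 16 = 7. total_sold = 22
  Event 6 (adjust +2): 7 + 2 = 9
  Event 7 (restock 34): 9 + 34 = 43
  Event 8 (restock 27): 43 + 27 = 70
  Event 9 (sale 24): sell min(24,70)=24. stock: 70 - 24 = 46. total_sold = 46
  Event 10 (sale 12): sell min(12,46)=12. stock: 46 - 12 = 34. total_sold = 58
  Event 11 (sale 12): sell min(12,34)=12. stock: 34 - 12 = 22. total_sold = 70
Final: stock = 22, total_sold = 70

First zero at event 2.

Answer: 2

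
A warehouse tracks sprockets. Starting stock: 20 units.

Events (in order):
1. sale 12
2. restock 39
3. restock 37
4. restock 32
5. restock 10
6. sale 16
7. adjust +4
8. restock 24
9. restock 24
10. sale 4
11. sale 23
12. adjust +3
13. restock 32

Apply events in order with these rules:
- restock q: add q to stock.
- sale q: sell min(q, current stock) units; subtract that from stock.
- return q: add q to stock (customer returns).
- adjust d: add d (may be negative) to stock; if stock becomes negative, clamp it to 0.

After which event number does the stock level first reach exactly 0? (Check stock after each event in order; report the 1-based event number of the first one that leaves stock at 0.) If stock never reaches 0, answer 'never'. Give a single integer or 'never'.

Answer: never

Derivation:
Processing events:
Start: stock = 20
  Event 1 (sale 12): sell min(12,20)=12. stock: 20 - 12 = 8. total_sold = 12
  Event 2 (restock 39): 8 + 39 = 47
  Event 3 (restock 37): 47 + 37 = 84
  Event 4 (restock 32): 84 + 32 = 116
  Event 5 (restock 10): 116 + 10 = 126
  Event 6 (sale 16): sell min(16,126)=16. stock: 126 - 16 = 110. total_sold = 28
  Event 7 (adjust +4): 110 + 4 = 114
  Event 8 (restock 24): 114 + 24 = 138
  Event 9 (restock 24): 138 + 24 = 162
  Event 10 (sale 4): sell min(4,162)=4. stock: 162 - 4 = 158. total_sold = 32
  Event 11 (sale 23): sell min(23,158)=23. stock: 158 - 23 = 135. total_sold = 55
  Event 12 (adjust +3): 135 + 3 = 138
  Event 13 (restock 32): 138 + 32 = 170
Final: stock = 170, total_sold = 55

Stock never reaches 0.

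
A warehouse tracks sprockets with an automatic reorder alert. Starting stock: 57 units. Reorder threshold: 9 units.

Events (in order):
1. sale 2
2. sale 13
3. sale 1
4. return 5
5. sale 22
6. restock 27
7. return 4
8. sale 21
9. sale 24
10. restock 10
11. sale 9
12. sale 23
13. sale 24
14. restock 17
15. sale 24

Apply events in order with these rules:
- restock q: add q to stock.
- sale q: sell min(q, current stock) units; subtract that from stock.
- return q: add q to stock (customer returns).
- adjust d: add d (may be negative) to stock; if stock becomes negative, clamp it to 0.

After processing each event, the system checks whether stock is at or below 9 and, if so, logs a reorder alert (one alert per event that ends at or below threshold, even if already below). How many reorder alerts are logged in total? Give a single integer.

Answer: 3

Derivation:
Processing events:
Start: stock = 57
  Event 1 (sale 2): sell min(2,57)=2. stock: 57 - 2 = 55. total_sold = 2
  Event 2 (sale 13): sell min(13,55)=13. stock: 55 - 13 = 42. total_sold = 15
  Event 3 (sale 1): sell min(1,42)=1. stock: 42 - 1 = 41. total_sold = 16
  Event 4 (return 5): 41 + 5 = 46
  Event 5 (sale 22): sell min(22,46)=22. stock: 46 - 22 = 24. total_sold = 38
  Event 6 (restock 27): 24 + 27 = 51
  Event 7 (return 4): 51 + 4 = 55
  Event 8 (sale 21): sell min(21,55)=21. stock: 55 - 21 = 34. total_sold = 59
  Event 9 (sale 24): sell min(24,34)=24. stock: 34 - 24 = 10. total_sold = 83
  Event 10 (restock 10): 10 + 10 = 20
  Event 11 (sale 9): sell min(9,20)=9. stock: 20 - 9 = 11. total_sold = 92
  Event 12 (sale 23): sell min(23,11)=11. stock: 11 - 11 = 0. total_sold = 103
  Event 13 (sale 24): sell min(24,0)=0. stock: 0 - 0 = 0. total_sold = 103
  Event 14 (restock 17): 0 + 17 = 17
  Event 15 (sale 24): sell min(24,17)=17. stock: 17 - 17 = 0. total_sold = 120
Final: stock = 0, total_sold = 120

Checking against threshold 9:
  After event 1: stock=55 > 9
  After event 2: stock=42 > 9
  After event 3: stock=41 > 9
  After event 4: stock=46 > 9
  After event 5: stock=24 > 9
  After event 6: stock=51 > 9
  After event 7: stock=55 > 9
  After event 8: stock=34 > 9
  After event 9: stock=10 > 9
  After event 10: stock=20 > 9
  After event 11: stock=11 > 9
  After event 12: stock=0 <= 9 -> ALERT
  After event 13: stock=0 <= 9 -> ALERT
  After event 14: stock=17 > 9
  After event 15: stock=0 <= 9 -> ALERT
Alert events: [12, 13, 15]. Count = 3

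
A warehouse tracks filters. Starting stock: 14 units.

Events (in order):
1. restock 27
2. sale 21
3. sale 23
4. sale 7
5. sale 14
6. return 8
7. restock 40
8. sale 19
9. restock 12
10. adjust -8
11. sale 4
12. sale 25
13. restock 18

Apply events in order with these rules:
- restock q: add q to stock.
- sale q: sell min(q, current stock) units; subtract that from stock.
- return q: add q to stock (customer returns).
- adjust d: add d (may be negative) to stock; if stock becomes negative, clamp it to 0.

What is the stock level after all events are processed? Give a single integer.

Answer: 22

Derivation:
Processing events:
Start: stock = 14
  Event 1 (restock 27): 14 + 27 = 41
  Event 2 (sale 21): sell min(21,41)=21. stock: 41 - 21 = 20. total_sold = 21
  Event 3 (sale 23): sell min(23,20)=20. stock: 20 - 20 = 0. total_sold = 41
  Event 4 (sale 7): sell min(7,0)=0. stock: 0 - 0 = 0. total_sold = 41
  Event 5 (sale 14): sell min(14,0)=0. stock: 0 - 0 = 0. total_sold = 41
  Event 6 (return 8): 0 + 8 = 8
  Event 7 (restock 40): 8 + 40 = 48
  Event 8 (sale 19): sell min(19,48)=19. stock: 48 - 19 = 29. total_sold = 60
  Event 9 (restock 12): 29 + 12 = 41
  Event 10 (adjust -8): 41 + -8 = 33
  Event 11 (sale 4): sell min(4,33)=4. stock: 33 - 4 = 29. total_sold = 64
  Event 12 (sale 25): sell min(25,29)=25. stock: 29 - 25 = 4. total_sold = 89
  Event 13 (restock 18): 4 + 18 = 22
Final: stock = 22, total_sold = 89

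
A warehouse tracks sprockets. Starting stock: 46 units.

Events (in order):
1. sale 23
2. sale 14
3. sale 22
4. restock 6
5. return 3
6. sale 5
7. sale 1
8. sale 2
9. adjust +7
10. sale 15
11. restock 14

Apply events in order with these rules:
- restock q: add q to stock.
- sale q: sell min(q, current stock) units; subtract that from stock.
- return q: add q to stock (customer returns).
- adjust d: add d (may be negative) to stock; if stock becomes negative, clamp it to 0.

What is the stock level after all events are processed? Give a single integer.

Processing events:
Start: stock = 46
  Event 1 (sale 23): sell min(23,46)=23. stock: 46 - 23 = 23. total_sold = 23
  Event 2 (sale 14): sell min(14,23)=14. stock: 23 - 14 = 9. total_sold = 37
  Event 3 (sale 22): sell min(22,9)=9. stock: 9 - 9 = 0. total_sold = 46
  Event 4 (restock 6): 0 + 6 = 6
  Event 5 (return 3): 6 + 3 = 9
  Event 6 (sale 5): sell min(5,9)=5. stock: 9 - 5 = 4. total_sold = 51
  Event 7 (sale 1): sell min(1,4)=1. stock: 4 - 1 = 3. total_sold = 52
  Event 8 (sale 2): sell min(2,3)=2. stock: 3 - 2 = 1. total_sold = 54
  Event 9 (adjust +7): 1 + 7 = 8
  Event 10 (sale 15): sell min(15,8)=8. stock: 8 - 8 = 0. total_sold = 62
  Event 11 (restock 14): 0 + 14 = 14
Final: stock = 14, total_sold = 62

Answer: 14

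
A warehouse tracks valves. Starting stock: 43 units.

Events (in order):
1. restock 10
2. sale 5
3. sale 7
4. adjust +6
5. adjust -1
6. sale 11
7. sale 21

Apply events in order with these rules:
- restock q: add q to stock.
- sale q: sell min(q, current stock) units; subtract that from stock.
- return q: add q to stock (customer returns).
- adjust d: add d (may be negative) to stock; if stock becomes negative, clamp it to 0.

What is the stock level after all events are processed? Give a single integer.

Processing events:
Start: stock = 43
  Event 1 (restock 10): 43 + 10 = 53
  Event 2 (sale 5): sell min(5,53)=5. stock: 53 - 5 = 48. total_sold = 5
  Event 3 (sale 7): sell min(7,48)=7. stock: 48 - 7 = 41. total_sold = 12
  Event 4 (adjust +6): 41 + 6 = 47
  Event 5 (adjust -1): 47 + -1 = 46
  Event 6 (sale 11): sell min(11,46)=11. stock: 46 - 11 = 35. total_sold = 23
  Event 7 (sale 21): sell min(21,35)=21. stock: 35 - 21 = 14. total_sold = 44
Final: stock = 14, total_sold = 44

Answer: 14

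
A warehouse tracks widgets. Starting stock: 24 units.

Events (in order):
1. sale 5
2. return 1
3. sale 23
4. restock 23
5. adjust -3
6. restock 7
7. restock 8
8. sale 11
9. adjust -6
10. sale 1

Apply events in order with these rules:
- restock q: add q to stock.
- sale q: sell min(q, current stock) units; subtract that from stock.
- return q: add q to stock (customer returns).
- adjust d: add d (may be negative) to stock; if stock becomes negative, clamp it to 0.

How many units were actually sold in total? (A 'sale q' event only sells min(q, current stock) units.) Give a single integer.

Answer: 37

Derivation:
Processing events:
Start: stock = 24
  Event 1 (sale 5): sell min(5,24)=5. stock: 24 - 5 = 19. total_sold = 5
  Event 2 (return 1): 19 + 1 = 20
  Event 3 (sale 23): sell min(23,20)=20. stock: 20 - 20 = 0. total_sold = 25
  Event 4 (restock 23): 0 + 23 = 23
  Event 5 (adjust -3): 23 + -3 = 20
  Event 6 (restock 7): 20 + 7 = 27
  Event 7 (restock 8): 27 + 8 = 35
  Event 8 (sale 11): sell min(11,35)=11. stock: 35 - 11 = 24. total_sold = 36
  Event 9 (adjust -6): 24 + -6 = 18
  Event 10 (sale 1): sell min(1,18)=1. stock: 18 - 1 = 17. total_sold = 37
Final: stock = 17, total_sold = 37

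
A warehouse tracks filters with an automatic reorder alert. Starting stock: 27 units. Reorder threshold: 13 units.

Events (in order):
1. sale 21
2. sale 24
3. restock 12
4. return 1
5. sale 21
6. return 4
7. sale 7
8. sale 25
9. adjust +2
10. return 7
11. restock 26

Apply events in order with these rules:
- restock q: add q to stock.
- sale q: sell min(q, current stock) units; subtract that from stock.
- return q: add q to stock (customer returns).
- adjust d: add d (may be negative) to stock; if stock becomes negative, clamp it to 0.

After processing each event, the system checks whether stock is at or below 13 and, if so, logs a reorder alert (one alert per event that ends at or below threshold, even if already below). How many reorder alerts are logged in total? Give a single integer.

Processing events:
Start: stock = 27
  Event 1 (sale 21): sell min(21,27)=21. stock: 27 - 21 = 6. total_sold = 21
  Event 2 (sale 24): sell min(24,6)=6. stock: 6 - 6 = 0. total_sold = 27
  Event 3 (restock 12): 0 + 12 = 12
  Event 4 (return 1): 12 + 1 = 13
  Event 5 (sale 21): sell min(21,13)=13. stock: 13 - 13 = 0. total_sold = 40
  Event 6 (return 4): 0 + 4 = 4
  Event 7 (sale 7): sell min(7,4)=4. stock: 4 - 4 = 0. total_sold = 44
  Event 8 (sale 25): sell min(25,0)=0. stock: 0 - 0 = 0. total_sold = 44
  Event 9 (adjust +2): 0 + 2 = 2
  Event 10 (return 7): 2 + 7 = 9
  Event 11 (restock 26): 9 + 26 = 35
Final: stock = 35, total_sold = 44

Checking against threshold 13:
  After event 1: stock=6 <= 13 -> ALERT
  After event 2: stock=0 <= 13 -> ALERT
  After event 3: stock=12 <= 13 -> ALERT
  After event 4: stock=13 <= 13 -> ALERT
  After event 5: stock=0 <= 13 -> ALERT
  After event 6: stock=4 <= 13 -> ALERT
  After event 7: stock=0 <= 13 -> ALERT
  After event 8: stock=0 <= 13 -> ALERT
  After event 9: stock=2 <= 13 -> ALERT
  After event 10: stock=9 <= 13 -> ALERT
  After event 11: stock=35 > 13
Alert events: [1, 2, 3, 4, 5, 6, 7, 8, 9, 10]. Count = 10

Answer: 10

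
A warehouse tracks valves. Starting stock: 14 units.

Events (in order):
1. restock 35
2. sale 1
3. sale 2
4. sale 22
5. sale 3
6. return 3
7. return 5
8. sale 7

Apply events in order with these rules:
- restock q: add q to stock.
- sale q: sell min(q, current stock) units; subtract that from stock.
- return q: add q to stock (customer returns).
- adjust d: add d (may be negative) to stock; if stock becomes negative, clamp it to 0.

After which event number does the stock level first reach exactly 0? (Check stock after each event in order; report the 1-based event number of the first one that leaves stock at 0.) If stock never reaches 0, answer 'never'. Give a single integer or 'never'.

Answer: never

Derivation:
Processing events:
Start: stock = 14
  Event 1 (restock 35): 14 + 35 = 49
  Event 2 (sale 1): sell min(1,49)=1. stock: 49 - 1 = 48. total_sold = 1
  Event 3 (sale 2): sell min(2,48)=2. stock: 48 - 2 = 46. total_sold = 3
  Event 4 (sale 22): sell min(22,46)=22. stock: 46 - 22 = 24. total_sold = 25
  Event 5 (sale 3): sell min(3,24)=3. stock: 24 - 3 = 21. total_sold = 28
  Event 6 (return 3): 21 + 3 = 24
  Event 7 (return 5): 24 + 5 = 29
  Event 8 (sale 7): sell min(7,29)=7. stock: 29 - 7 = 22. total_sold = 35
Final: stock = 22, total_sold = 35

Stock never reaches 0.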